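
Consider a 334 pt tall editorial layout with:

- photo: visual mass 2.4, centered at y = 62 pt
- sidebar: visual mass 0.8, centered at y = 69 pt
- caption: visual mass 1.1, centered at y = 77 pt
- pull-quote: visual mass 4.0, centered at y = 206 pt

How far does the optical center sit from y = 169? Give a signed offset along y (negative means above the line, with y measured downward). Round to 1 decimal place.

≈ -34.9 pt

Σw = 2.4 + 0.8 + 1.1 + 4.0 = 8.3.
Σw·y = 2.4·62 + 0.8·69 + 1.1·77 + 4.0·206 = 1112.7, so ȳ = 1112.7/8.3 ≈ 134.06.
Offset from y = 169: 134.06 − 169 ≈ -34.94.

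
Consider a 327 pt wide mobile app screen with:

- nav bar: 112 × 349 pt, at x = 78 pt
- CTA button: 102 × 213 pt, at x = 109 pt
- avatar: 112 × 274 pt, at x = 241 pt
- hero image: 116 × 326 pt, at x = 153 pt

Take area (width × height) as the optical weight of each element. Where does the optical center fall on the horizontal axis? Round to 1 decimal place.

Areas: nav bar 112·349 = 39088, CTA button 102·213 = 21726, avatar 112·274 = 30688, hero image 116·326 = 37816. Total weight = 129318.
Σw·x = 39088·78 + 21726·109 + 30688·241 + 37816·153 = 18598654, so x̄ = 18598654/129318 ≈ 143.82.

x ≈ 143.8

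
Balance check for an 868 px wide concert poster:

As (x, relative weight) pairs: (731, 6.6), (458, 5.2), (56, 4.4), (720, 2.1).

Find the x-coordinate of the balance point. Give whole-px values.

Σw = 6.6 + 5.2 + 4.4 + 2.1 = 18.3.
Σw·x = 6.6·731 + 5.2·458 + 4.4·56 + 2.1·720 = 8964.6, so x̄ = 8964.6/18.3 ≈ 489.87.

x ≈ 490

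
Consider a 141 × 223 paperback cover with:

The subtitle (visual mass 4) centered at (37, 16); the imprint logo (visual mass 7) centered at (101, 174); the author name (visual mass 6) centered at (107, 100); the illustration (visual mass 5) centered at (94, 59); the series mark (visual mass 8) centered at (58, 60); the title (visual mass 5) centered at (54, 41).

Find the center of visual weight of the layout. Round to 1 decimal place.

(77.2, 81.8)

Total weight = 4 + 7 + 6 + 5 + 8 + 5 = 35.
Σw·x = 2701; x̄ = 2701/35 ≈ 77.17.
Σw·y = 2862; ȳ = 2862/35 ≈ 81.77.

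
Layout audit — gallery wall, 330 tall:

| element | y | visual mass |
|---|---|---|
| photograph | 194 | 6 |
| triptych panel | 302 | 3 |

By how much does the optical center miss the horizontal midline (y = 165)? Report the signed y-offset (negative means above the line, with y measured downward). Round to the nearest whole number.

≈ 65

Weights sum to 6 + 3 = 9.
y: (6·194 + 3·302) / 9 = 2070 / 9 ≈ 230.00
Difference: 230.00 − 165 ≈ 65.00.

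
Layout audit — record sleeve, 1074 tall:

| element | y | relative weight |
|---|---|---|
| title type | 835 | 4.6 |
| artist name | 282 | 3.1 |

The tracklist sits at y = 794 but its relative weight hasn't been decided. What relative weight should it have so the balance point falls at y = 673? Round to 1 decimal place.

Fixed elements: Σw = 4.6 + 3.1 = 7.7, Σw·y = 4.6·835 + 3.1·282 = 4715.2.
Set Σw·y/Σw = 673: (4715.2 + 794w) = 673·(7.7 + w).
So w = (673·7.7 − 4715.2)/(794 − 673) = 466.9/121 ≈ 3.86.

w ≈ 3.9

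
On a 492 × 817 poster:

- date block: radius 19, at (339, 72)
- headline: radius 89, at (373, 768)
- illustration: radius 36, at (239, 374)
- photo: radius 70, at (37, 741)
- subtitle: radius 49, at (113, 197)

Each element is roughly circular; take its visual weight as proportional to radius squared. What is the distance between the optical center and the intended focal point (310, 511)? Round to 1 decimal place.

Weights ∝ r²: date block 19² = 361, headline 89² = 7921, illustration 36² = 1296, photo 70² = 4900, subtitle 49² = 2401; Σw = 16879.
x: (361·339 + 7921·373 + 1296·239 + 4900·37 + 2401·113) / 16879 = 3839269 / 16879 ≈ 227.46
y: (361·72 + 7921·768 + 1296·374 + 4900·741 + 2401·197) / 16879 = 10697921 / 16879 ≈ 633.80
From (310, 511): dx = -82.54, dy = 122.80, so the distance is √(dx²+dy²) ≈ 147.96.

≈ 148.0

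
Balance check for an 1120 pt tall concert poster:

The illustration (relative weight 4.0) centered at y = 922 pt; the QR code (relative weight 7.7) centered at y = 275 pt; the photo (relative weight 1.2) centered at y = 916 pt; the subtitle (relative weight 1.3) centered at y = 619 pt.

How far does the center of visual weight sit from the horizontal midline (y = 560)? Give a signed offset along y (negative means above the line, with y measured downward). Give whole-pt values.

≈ -17 pt

Weights sum to 4.0 + 7.7 + 1.2 + 1.3 = 14.2.
y-moment: 4.0·922 + 7.7·275 + 1.2·916 + 1.3·619 = 7709.4; centroid 7709.4/14.2 ≈ 542.92.
Offset from y = 560: 542.92 − 560 ≈ -17.08.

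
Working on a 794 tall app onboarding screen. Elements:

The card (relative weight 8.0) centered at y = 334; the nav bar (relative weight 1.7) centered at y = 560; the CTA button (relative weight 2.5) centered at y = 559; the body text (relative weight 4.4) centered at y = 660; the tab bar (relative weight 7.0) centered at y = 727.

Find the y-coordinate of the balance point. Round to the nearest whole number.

Σw = 8.0 + 1.7 + 2.5 + 4.4 + 7.0 = 23.6.
y-moment: 8.0·334 + 1.7·560 + 2.5·559 + 4.4·660 + 7.0·727 = 13014.5; centroid 13014.5/23.6 ≈ 551.46.

y ≈ 551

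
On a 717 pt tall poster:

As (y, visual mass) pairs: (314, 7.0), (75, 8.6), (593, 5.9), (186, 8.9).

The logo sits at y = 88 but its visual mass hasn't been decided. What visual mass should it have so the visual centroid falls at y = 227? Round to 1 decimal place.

Existing Σw = 30.4 (7.0 + 8.6 + 5.9 + 8.9); existing moment 7.0·314 + 8.6·75 + 5.9·593 + 8.9·186 = 7997.1.
Set Σw·y/Σw = 227: (7997.1 + 88w) = 227·(30.4 + w).
Solving: w = (227·30.4 − 7997.1) / (88 − 227) = -1096.3 / -139 ≈ 7.89.

w ≈ 7.9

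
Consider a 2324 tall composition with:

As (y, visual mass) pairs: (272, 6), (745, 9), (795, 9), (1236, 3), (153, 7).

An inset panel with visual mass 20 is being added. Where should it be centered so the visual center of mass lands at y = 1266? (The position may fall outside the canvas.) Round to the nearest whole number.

With the inset panel, Σw becomes 6 + 9 + 9 + 3 + 7 + 20 = 54.
y: need Σw·y = 54·1266 = 68364. Existing = 6·272 + 9·745 + 9·795 + 3·1236 + 7·153 = 20271. Remainder 48093 / 20 ≈ 2404.65.

y ≈ 2405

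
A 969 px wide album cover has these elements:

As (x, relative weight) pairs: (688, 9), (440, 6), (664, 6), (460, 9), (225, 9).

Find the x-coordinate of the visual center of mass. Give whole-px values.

x ≈ 487

Σw = 9 + 6 + 6 + 9 + 9 = 39.
x-moment: 9·688 + 6·440 + 6·664 + 9·460 + 9·225 = 18981; centroid 18981/39 ≈ 486.69.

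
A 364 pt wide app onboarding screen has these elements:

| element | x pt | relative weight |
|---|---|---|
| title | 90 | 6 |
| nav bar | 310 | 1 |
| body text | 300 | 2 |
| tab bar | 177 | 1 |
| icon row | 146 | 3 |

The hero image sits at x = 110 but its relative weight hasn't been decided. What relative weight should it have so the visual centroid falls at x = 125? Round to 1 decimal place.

Existing Σw = 13 (6 + 1 + 2 + 1 + 3); existing moment 6·90 + 1·310 + 2·300 + 1·177 + 3·146 = 2065.
Balance at x = 125 requires (2065 + w·110) / (13 + w) = 125.
Solving: w = (125·13 − 2065) / (110 − 125) = -440 / -15 ≈ 29.33.

w ≈ 29.3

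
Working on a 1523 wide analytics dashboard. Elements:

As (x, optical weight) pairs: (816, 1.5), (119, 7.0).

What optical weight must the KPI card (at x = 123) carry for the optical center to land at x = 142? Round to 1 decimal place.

Existing Σw = 8.5 (1.5 + 7.0); existing moment 1.5·816 + 7.0·119 = 2057.0.
For the centroid to hit 142: (2057.0 + w·123) / (8.5 + w) = 142.
So w = (142·8.5 − 2057.0)/(123 − 142) = -850.0/-19 ≈ 44.74.

w ≈ 44.7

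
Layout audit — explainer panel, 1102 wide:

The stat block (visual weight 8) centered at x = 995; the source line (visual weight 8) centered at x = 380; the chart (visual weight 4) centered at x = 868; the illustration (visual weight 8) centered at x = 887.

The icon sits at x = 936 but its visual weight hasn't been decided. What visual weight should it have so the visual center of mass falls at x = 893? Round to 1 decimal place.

Existing Σw = 28 (8 + 8 + 4 + 8); existing moment 8·995 + 8·380 + 4·868 + 8·887 = 21568.
Balance at x = 893 requires (21568 + w·936) / (28 + w) = 893.
Solving: w = (893·28 − 21568) / (936 − 893) = 3436 / 43 ≈ 79.91.

w ≈ 79.9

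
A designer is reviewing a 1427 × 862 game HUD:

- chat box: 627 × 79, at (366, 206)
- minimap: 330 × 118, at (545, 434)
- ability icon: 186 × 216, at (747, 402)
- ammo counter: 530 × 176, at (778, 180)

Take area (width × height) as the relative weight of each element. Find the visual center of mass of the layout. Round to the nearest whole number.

(640, 271)

Areas → weights: chat box 627·79 = 49533, minimap 330·118 = 38940, ability icon 186·216 = 40176, ammo counter 530·176 = 93280; Σw = 221929.
Σw·x = 49533·366 + 38940·545 + 40176·747 + 93280·778 = 141934690, so x̄ = 141934690/221929 ≈ 639.55.
Σw·y = 49533·206 + 38940·434 + 40176·402 + 93280·180 = 60044910, so ȳ = 60044910/221929 ≈ 270.56.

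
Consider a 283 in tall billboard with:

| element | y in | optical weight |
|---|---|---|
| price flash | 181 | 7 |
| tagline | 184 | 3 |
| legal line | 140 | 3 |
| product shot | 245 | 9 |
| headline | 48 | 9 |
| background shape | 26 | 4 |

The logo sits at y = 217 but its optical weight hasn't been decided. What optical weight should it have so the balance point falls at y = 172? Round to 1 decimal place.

w ≈ 23.1

Existing Σw = 35 (7 + 3 + 3 + 9 + 9 + 4); existing moment 7·181 + 3·184 + 3·140 + 9·245 + 9·48 + 4·26 = 4980.
Set Σw·y/Σw = 172: (4980 + 217w) = 172·(35 + w).
Solving: w = (172·35 − 4980) / (217 − 172) = 1040 / 45 ≈ 23.11.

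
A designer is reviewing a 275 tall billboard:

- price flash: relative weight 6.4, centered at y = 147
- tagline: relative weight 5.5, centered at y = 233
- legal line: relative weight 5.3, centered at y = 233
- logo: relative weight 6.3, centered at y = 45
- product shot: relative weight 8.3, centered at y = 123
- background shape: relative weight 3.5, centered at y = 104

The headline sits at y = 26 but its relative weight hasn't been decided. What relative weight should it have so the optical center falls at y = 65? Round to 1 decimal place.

w ≈ 72.6

Fixed elements: Σw = 6.4 + 5.5 + 5.3 + 6.3 + 8.3 + 3.5 = 35.3, Σw·y = 6.4·147 + 5.5·233 + 5.3·233 + 6.3·45 + 8.3·123 + 3.5·104 = 5125.6.
Balance at y = 65 requires (5125.6 + w·26) / (35.3 + w) = 65.
Solving: w = (65·35.3 − 5125.6) / (26 − 65) = -2831.1 / -39 ≈ 72.59.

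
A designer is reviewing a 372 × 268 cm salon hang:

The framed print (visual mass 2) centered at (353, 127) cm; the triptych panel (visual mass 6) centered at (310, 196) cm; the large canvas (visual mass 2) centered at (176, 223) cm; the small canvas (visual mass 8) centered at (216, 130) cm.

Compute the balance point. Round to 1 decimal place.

Σw = 2 + 6 + 2 + 8 = 18.
Σw·x = 2·353 + 6·310 + 2·176 + 8·216 = 4646, so x̄ = 4646/18 ≈ 258.11.
Σw·y = 2·127 + 6·196 + 2·223 + 8·130 = 2916, so ȳ = 2916/18 ≈ 162.00.

(258.1, 162.0)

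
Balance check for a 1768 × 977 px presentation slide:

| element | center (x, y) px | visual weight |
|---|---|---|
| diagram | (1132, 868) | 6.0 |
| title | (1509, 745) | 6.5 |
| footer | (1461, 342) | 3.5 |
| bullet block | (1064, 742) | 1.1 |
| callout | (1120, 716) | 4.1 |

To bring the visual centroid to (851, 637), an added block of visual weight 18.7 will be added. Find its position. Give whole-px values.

(346, 557)

With the added block, Σw becomes 6.0 + 6.5 + 3.5 + 1.1 + 4.1 + 18.7 = 39.9.
x: need Σw·x = 39.9·851 = 33954.9. Existing = 6.0·1132 + 6.5·1509 + 3.5·1461 + 1.1·1064 + 4.1·1120 = 27476.4. Remainder 6478.5 / 18.7 ≈ 346.44.
y: need Σw·y = 39.9·637 = 25416.3. Existing = 6.0·868 + 6.5·745 + 3.5·342 + 1.1·742 + 4.1·716 = 14999.3. Remainder 10417.0 / 18.7 ≈ 557.06.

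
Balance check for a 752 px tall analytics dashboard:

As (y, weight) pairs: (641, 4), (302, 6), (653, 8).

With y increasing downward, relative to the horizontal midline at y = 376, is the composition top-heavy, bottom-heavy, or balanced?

bottom-heavy

Weights sum to 4 + 6 + 8 = 18.
y: (4·641 + 6·302 + 8·653) / 18 = 9600 / 18 ≈ 533.33
533.3 lies below (larger y than) the midline 376, so the layout is bottom-heavy.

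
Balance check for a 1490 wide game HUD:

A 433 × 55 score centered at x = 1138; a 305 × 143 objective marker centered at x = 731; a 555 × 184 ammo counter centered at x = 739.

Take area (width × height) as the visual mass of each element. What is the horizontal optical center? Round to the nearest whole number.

Areas: score 433·55 = 23815, objective marker 305·143 = 43615, ammo counter 555·184 = 102120. Total weight = 169550.
Σw·x = 23815·1138 + 43615·731 + 102120·739 = 134450715, so x̄ = 134450715/169550 ≈ 792.99.

x ≈ 793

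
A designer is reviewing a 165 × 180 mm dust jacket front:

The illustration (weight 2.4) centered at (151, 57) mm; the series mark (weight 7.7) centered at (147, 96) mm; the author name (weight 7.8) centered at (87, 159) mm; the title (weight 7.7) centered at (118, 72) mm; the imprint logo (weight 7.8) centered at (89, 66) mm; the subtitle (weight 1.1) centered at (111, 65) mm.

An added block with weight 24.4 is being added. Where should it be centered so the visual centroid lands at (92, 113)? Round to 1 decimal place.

(62.3, 139.3)

With the added block, Σw becomes 2.4 + 7.7 + 7.8 + 7.7 + 7.8 + 1.1 + 24.4 = 58.9.
x: target moment 58.9×92 = 5418.8; current 2.4·151 + 7.7·147 + 7.8·87 + 7.7·118 + 7.8·89 + 1.1·111 = 3897.8; the added block supplies 1521.0, so x = 1521.0/24.4 ≈ 62.34.
y: target moment 58.9×113 = 6655.7; current 2.4·57 + 7.7·96 + 7.8·159 + 7.7·72 + 7.8·66 + 1.1·65 = 3256.9; the added block supplies 3398.8, so y = 3398.8/24.4 ≈ 139.30.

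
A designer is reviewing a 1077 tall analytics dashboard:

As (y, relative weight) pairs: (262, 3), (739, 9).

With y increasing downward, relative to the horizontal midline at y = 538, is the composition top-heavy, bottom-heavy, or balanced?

Total weight = 3 + 9 = 12.
y-moment: 3·262 + 9·739 = 7437; centroid 7437/12 ≈ 619.75.
619.8 vs midline 538 → bottom-heavy.

bottom-heavy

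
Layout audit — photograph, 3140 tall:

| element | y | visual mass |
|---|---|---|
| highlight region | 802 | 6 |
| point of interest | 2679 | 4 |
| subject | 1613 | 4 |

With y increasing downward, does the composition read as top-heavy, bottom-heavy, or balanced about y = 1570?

Weights sum to 6 + 4 + 4 = 14.
y-moment: 6·802 + 4·2679 + 4·1613 = 21980; centroid 21980/14 ≈ 1570.00.
That equals the midline 1570 — balanced.

balanced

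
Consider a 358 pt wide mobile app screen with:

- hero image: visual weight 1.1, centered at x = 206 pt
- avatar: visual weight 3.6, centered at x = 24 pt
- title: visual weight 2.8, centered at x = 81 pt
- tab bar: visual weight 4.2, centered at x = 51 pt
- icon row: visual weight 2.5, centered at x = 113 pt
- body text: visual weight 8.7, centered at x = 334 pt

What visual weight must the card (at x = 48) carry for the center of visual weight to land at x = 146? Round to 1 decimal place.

w ≈ 6.1

Known weights sum to 1.1 + 3.6 + 2.8 + 4.2 + 2.5 + 8.7 = 22.9; their moment is 1.1·206 + 3.6·24 + 2.8·81 + 4.2·51 + 2.5·113 + 8.7·334 = 3942.3.
Balance at x = 146 requires (3942.3 + w·48) / (22.9 + w) = 146.
So w = (146·22.9 − 3942.3)/(48 − 146) = -598.9/-98 ≈ 6.11.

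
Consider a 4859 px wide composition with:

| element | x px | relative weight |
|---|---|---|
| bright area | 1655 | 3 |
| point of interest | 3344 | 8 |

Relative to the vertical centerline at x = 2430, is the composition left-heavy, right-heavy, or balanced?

Weights sum to 3 + 8 = 11.
x: (3·1655 + 8·3344) / 11 = 31717 / 11 ≈ 2883.36
2883.4 lies right of the midline 2430, so the layout is right-heavy.

right-heavy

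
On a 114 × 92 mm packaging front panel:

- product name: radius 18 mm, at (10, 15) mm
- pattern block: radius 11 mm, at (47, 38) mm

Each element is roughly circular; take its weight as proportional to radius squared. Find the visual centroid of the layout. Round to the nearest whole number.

(20, 21)

r² weights: product name 18² = 324, pattern block 11² = 121. Total = 445.
Σw·x = 324·10 + 121·47 = 8927, so x̄ = 8927/445 ≈ 20.06.
Σw·y = 324·15 + 121·38 = 9458, so ȳ = 9458/445 ≈ 21.25.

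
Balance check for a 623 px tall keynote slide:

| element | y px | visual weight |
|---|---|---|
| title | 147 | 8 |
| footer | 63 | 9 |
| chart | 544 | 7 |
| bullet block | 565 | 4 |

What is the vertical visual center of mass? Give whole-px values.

y ≈ 279

Weights sum to 8 + 9 + 7 + 4 = 28.
y-moment: 8·147 + 9·63 + 7·544 + 4·565 = 7811; centroid 7811/28 ≈ 278.96.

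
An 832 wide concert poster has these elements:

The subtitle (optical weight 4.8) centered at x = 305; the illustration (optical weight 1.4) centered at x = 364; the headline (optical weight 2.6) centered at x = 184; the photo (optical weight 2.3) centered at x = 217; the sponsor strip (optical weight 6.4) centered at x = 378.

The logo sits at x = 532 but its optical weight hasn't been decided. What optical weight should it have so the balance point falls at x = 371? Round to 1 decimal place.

Fixed elements: Σw = 4.8 + 1.4 + 2.6 + 2.3 + 6.4 = 17.5, Σw·x = 4.8·305 + 1.4·364 + 2.6·184 + 2.3·217 + 6.4·378 = 5370.3.
For the centroid to hit 371: (5370.3 + w·532) / (17.5 + w) = 371.
Rearranging, w·(532 − 371) = 371·17.5 − 5370.3 = 1122.2, so w ≈ 1122.2/161 = 6.97.

w ≈ 7.0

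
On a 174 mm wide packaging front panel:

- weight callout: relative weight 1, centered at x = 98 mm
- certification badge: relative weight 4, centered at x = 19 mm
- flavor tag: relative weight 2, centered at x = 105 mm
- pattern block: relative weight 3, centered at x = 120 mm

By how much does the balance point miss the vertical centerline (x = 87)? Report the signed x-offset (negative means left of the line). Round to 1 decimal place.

Σw = 1 + 4 + 2 + 3 = 10.
Σw·x = 1·98 + 4·19 + 2·105 + 3·120 = 744, so x̄ = 744/10 ≈ 74.40.
Difference: 74.40 − 87 ≈ -12.60.

≈ -12.6 mm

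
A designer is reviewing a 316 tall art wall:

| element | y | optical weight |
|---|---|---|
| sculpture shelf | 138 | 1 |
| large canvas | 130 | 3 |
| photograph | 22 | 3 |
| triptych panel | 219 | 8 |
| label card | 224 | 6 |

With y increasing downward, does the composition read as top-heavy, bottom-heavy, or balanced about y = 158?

bottom-heavy

Σw = 1 + 3 + 3 + 8 + 6 = 21.
y: (1·138 + 3·130 + 3·22 + 8·219 + 6·224) / 21 = 3690 / 21 ≈ 175.71
175.7 lies below (larger y than) the midline 158, so the layout is bottom-heavy.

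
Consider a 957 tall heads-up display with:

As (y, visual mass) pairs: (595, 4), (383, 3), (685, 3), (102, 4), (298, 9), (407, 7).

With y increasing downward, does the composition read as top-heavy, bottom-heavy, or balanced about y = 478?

Σw = 4 + 3 + 3 + 4 + 9 + 7 = 30.
Σw·y = 11523; ȳ = 11523/30 ≈ 384.10.
Since 384.1 is above (smaller y than) 478, the composition reads top-heavy.

top-heavy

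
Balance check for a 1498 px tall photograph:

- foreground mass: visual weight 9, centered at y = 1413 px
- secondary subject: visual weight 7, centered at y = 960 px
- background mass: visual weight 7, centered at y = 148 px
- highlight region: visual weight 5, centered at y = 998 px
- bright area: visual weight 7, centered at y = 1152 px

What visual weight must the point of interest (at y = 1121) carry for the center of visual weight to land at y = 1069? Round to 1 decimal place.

w ≈ 74.8

Existing Σw = 35 (9 + 7 + 7 + 5 + 7); existing moment 9·1413 + 7·960 + 7·148 + 5·998 + 7·1152 = 33527.
Set Σw·y/Σw = 1069: (33527 + 1121w) = 1069·(35 + w).
So w = (1069·35 − 33527)/(1121 − 1069) = 3888/52 ≈ 74.77.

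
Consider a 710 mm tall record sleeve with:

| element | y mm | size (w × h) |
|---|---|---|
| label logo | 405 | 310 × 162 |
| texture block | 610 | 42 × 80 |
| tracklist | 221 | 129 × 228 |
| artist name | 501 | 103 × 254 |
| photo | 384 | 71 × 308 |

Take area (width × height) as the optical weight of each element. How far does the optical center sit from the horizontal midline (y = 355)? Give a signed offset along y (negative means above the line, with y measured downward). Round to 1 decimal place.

Taking area as weight: label logo 310·162 = 50220, texture block 42·80 = 3360, tracklist 129·228 = 29412, artist name 103·254 = 26162, photo 71·308 = 21868. Sum 131022.
y-moment: 50220·405 + 3360·610 + 29412·221 + 26162·501 + 21868·384 = 50393226; centroid 50393226/131022 ≈ 384.62.
Against y = 355, that's 384.62 − 355 = 29.62.

≈ 29.6 mm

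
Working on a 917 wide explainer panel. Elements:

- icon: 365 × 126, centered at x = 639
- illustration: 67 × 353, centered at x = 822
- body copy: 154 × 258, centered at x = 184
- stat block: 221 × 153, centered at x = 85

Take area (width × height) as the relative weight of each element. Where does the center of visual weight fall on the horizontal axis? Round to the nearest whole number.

Areas → weights: icon 365·126 = 45990, illustration 67·353 = 23651, body copy 154·258 = 39732, stat block 221·153 = 33813; Σw = 143186.
x: (45990·639 + 23651·822 + 39732·184 + 33813·85) / 143186 = 59013525 / 143186 ≈ 412.15

x ≈ 412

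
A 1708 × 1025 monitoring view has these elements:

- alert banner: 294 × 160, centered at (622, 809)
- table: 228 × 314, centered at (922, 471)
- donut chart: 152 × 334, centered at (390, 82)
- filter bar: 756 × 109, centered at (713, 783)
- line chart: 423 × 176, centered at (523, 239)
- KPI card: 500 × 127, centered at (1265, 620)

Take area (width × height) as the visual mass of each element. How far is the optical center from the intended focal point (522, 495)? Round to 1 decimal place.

Areas → weights: alert banner 294·160 = 47040, table 228·314 = 71592, donut chart 152·334 = 50768, filter bar 756·109 = 82404, line chart 423·176 = 74448, KPI card 500·127 = 63500; Σw = 389752.
x: moment 293084080 / weight 389752 ≈ 751.98
y: moment 197623572 / weight 389752 ≈ 507.05
Relative to (522, 495): Δ = (229.98, 12.05); |Δ| = √(229.98² + 12.05²) ≈ 230.29.

≈ 230.3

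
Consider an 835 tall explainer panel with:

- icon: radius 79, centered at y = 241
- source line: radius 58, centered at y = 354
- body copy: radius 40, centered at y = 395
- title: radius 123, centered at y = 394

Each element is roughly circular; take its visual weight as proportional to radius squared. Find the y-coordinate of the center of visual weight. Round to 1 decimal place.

y ≈ 352.7

Weights ∝ r²: icon 79² = 6241, source line 58² = 3364, body copy 40² = 1600, title 123² = 15129; Σw = 26334.
y: (6241·241 + 3364·354 + 1600·395 + 15129·394) / 26334 = 9287763 / 26334 ≈ 352.69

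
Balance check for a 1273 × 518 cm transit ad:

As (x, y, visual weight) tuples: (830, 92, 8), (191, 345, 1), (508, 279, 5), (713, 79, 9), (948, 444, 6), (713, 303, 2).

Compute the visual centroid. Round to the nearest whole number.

(739, 208)

Total weight = 8 + 1 + 5 + 9 + 6 + 2 = 31.
x-moment: 8·830 + 1·191 + 5·508 + 9·713 + 6·948 + 2·713 = 22902; centroid 22902/31 ≈ 738.77.
y-moment: 8·92 + 1·345 + 5·279 + 9·79 + 6·444 + 2·303 = 6457; centroid 6457/31 ≈ 208.29.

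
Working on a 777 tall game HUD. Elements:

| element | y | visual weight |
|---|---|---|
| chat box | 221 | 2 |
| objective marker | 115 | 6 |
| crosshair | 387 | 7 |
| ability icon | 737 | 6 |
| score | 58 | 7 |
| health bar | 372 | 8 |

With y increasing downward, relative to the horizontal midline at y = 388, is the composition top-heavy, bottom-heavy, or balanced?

Total weight = 2 + 6 + 7 + 6 + 7 + 8 = 36.
Σw·y = 2·221 + 6·115 + 7·387 + 6·737 + 7·58 + 8·372 = 11645, so ȳ = 11645/36 ≈ 323.47.
Since 323.5 is above (smaller y than) 388, the composition reads top-heavy.

top-heavy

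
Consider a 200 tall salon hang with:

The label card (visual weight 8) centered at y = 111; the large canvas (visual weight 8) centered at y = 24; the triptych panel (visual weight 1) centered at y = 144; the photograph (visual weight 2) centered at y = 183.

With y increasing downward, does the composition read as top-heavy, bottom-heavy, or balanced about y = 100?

Σw = 8 + 8 + 1 + 2 = 19.
y: (8·111 + 8·24 + 1·144 + 2·183) / 19 = 1590 / 19 ≈ 83.68
Since 83.7 is above (smaller y than) 100, the composition reads top-heavy.

top-heavy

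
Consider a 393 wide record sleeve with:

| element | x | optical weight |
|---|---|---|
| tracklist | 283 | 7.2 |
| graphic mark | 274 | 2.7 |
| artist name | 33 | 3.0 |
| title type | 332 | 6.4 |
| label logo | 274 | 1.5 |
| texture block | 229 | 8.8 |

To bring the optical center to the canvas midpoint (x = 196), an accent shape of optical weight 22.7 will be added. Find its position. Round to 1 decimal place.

x ≈ 124.4

With the accent shape, Σw becomes 7.2 + 2.7 + 3.0 + 6.4 + 1.5 + 8.8 + 22.7 = 52.3.
x: target moment 52.3×196 = 10250.8; current 7.2·283 + 2.7·274 + 3.0·33 + 6.4·332 + 1.5·274 + 8.8·229 = 7427.4; the accent shape supplies 2823.4, so x = 2823.4/22.7 ≈ 124.38.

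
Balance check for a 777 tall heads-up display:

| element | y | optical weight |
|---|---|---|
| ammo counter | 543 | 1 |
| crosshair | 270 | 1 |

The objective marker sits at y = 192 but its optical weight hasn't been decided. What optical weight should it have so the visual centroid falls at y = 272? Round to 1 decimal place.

Fixed elements: Σw = 1 + 1 = 2, Σw·y = 1·543 + 1·270 = 813.
Set Σw·y/Σw = 272: (813 + 192w) = 272·(2 + w).
So w = (272·2 − 813)/(192 − 272) = -269/-80 ≈ 3.36.

w ≈ 3.4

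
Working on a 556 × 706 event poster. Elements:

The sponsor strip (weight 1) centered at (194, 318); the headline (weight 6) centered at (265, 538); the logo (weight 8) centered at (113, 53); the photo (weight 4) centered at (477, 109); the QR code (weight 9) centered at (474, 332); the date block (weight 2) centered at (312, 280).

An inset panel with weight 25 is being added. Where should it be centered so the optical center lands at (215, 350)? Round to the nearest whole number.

After adding the inset panel, total weight = 1 + 6 + 8 + 4 + 9 + 2 + 25 = 55.
x: target moment 55×215 = 11825; current 1·194 + 6·265 + 8·113 + 4·477 + 9·474 + 2·312 = 9486; the inset panel supplies 2339, so x = 2339/25 ≈ 93.56.
y: target moment 55×350 = 19250; current 1·318 + 6·538 + 8·53 + 4·109 + 9·332 + 2·280 = 7954; the inset panel supplies 11296, so y = 11296/25 ≈ 451.84.

(94, 452)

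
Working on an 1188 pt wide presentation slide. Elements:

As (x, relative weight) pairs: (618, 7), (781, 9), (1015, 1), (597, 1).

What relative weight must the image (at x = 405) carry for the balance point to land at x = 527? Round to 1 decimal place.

Existing Σw = 18 (7 + 9 + 1 + 1); existing moment 7·618 + 9·781 + 1·1015 + 1·597 = 12967.
For the centroid to hit 527: (12967 + w·405) / (18 + w) = 527.
Solving: w = (527·18 − 12967) / (405 − 527) = -3481 / -122 ≈ 28.53.

w ≈ 28.5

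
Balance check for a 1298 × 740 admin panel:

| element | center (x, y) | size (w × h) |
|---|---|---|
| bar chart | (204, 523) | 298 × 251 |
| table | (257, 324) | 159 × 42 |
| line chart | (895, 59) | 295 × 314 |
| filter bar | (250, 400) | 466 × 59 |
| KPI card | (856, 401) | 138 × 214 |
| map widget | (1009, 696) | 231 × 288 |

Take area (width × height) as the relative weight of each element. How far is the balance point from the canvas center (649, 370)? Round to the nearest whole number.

≈ 28

Taking area as weight: bar chart 298·251 = 74798, table 159·42 = 6678, line chart 295·314 = 92630, filter bar 466·59 = 27494, KPI card 138·214 = 29532, map widget 231·288 = 66528. Sum 297660.
x: moment 199158532 / weight 297660 ≈ 669.08
y: moment 115891616 / weight 297660 ≈ 389.34
From (649, 370): dx = 20.08, dy = 19.34, so the distance is √(dx²+dy²) ≈ 27.88.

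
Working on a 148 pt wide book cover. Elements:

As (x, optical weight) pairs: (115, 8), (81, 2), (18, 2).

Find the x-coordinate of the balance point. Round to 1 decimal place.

x ≈ 93.2

Weights sum to 8 + 2 + 2 = 12.
x-moment: 8·115 + 2·81 + 2·18 = 1118; centroid 1118/12 ≈ 93.17.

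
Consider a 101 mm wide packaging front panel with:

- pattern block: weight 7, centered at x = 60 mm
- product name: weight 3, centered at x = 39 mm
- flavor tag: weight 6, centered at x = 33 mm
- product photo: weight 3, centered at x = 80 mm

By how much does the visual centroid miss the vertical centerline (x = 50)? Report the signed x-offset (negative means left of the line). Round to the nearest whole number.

Σw = 7 + 3 + 6 + 3 = 19.
x-moment: 7·60 + 3·39 + 6·33 + 3·80 = 975; centroid 975/19 ≈ 51.32.
Against x = 50, that's 51.32 − 50 = 1.32.

≈ 1 mm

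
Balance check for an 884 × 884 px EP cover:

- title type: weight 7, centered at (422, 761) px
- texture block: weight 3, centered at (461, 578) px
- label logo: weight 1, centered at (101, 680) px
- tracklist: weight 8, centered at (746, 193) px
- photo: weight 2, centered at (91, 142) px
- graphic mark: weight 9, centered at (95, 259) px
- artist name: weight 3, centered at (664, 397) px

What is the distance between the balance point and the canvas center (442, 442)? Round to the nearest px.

Σw = 7 + 3 + 1 + 8 + 2 + 9 + 3 = 33.
x: moment 13435 / weight 33 ≈ 407.12
y: moment 13091 / weight 33 ≈ 396.70
Offset from (442, 442): Δx ≈ -34.88, Δy ≈ -45.30; distance = √(Δx² + Δy²) ≈ 57.17.

≈ 57 px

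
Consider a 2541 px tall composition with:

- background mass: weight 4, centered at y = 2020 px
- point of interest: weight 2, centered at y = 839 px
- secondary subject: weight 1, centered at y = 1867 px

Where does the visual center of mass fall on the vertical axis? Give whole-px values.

y ≈ 1661

Σw = 4 + 2 + 1 = 7.
Σw·y = 4·2020 + 2·839 + 1·1867 = 11625, so ȳ = 11625/7 ≈ 1660.71.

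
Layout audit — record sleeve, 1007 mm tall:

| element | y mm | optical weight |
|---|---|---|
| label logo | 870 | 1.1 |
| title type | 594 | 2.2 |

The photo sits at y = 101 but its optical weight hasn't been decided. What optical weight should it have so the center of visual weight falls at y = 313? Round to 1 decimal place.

Existing Σw = 3.3 (1.1 + 2.2); existing moment 1.1·870 + 2.2·594 = 2263.8.
Balance at y = 313 requires (2263.8 + w·101) / (3.3 + w) = 313.
Solving: w = (313·3.3 − 2263.8) / (101 − 313) = -1230.9 / -212 ≈ 5.81.

w ≈ 5.8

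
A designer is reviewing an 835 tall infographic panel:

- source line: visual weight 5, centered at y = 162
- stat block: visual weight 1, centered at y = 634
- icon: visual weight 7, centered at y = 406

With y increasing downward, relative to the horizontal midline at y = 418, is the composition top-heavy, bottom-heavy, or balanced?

Σw = 5 + 1 + 7 = 13.
y-moment: 5·162 + 1·634 + 7·406 = 4286; centroid 4286/13 ≈ 329.69.
Since 329.7 is above (smaller y than) 418, the composition reads top-heavy.

top-heavy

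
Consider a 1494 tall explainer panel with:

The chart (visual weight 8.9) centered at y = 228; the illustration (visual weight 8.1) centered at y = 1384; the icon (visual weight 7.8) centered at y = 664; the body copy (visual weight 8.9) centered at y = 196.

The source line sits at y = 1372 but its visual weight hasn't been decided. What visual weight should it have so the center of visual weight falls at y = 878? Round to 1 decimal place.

Existing Σw = 33.7 (8.9 + 8.1 + 7.8 + 8.9); existing moment 8.9·228 + 8.1·1384 + 7.8·664 + 8.9·196 = 20163.2.
For the centroid to hit 878: (20163.2 + w·1372) / (33.7 + w) = 878.
Rearranging, w·(1372 − 878) = 878·33.7 − 20163.2 = 9425.4, so w ≈ 9425.4/494 = 19.08.

w ≈ 19.1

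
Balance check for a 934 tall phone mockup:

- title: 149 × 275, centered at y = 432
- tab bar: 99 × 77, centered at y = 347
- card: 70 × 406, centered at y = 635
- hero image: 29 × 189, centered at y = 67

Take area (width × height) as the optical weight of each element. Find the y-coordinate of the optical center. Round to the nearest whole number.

y ≈ 470

Taking area as weight: title 149·275 = 40975, tab bar 99·77 = 7623, card 70·406 = 28420, hero image 29·189 = 5481. Sum 82499.
y: (40975·432 + 7623·347 + 28420·635 + 5481·67) / 82499 = 38760308 / 82499 ≈ 469.83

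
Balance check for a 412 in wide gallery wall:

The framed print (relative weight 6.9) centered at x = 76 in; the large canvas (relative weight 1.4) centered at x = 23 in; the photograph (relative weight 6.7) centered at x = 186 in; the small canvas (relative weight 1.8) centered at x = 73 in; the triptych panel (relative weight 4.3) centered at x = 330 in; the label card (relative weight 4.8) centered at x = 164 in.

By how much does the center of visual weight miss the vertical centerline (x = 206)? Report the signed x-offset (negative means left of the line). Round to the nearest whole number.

≈ -46 in

Total weight = 6.9 + 1.4 + 6.7 + 1.8 + 4.3 + 4.8 = 25.9.
x-moment: 6.9·76 + 1.4·23 + 6.7·186 + 1.8·73 + 4.3·330 + 4.8·164 = 4140.4; centroid 4140.4/25.9 ≈ 159.86.
Against x = 206, that's 159.86 − 206 = -46.14.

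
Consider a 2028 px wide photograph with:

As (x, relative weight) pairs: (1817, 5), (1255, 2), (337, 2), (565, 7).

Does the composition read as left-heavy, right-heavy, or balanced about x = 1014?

Total weight = 5 + 2 + 2 + 7 = 16.
Σw·x = 5·1817 + 2·1255 + 2·337 + 7·565 = 16224, so x̄ = 16224/16 ≈ 1014.00.
That equals the midline 1014 — balanced.

balanced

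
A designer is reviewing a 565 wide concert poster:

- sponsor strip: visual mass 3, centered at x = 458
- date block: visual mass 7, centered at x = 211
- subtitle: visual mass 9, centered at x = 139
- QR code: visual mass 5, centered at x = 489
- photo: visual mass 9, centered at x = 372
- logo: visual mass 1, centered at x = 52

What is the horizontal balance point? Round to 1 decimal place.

Weights sum to 3 + 7 + 9 + 5 + 9 + 1 = 34.
x: (3·458 + 7·211 + 9·139 + 5·489 + 9·372 + 1·52) / 34 = 9947 / 34 ≈ 292.56

x ≈ 292.6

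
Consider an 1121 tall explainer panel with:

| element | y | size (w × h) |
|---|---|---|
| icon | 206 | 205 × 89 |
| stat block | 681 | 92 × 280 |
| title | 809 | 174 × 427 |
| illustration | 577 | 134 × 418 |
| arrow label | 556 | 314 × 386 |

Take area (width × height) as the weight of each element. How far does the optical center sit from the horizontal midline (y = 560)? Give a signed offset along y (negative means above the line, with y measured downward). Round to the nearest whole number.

≈ 53

Areas: icon 205·89 = 18245, stat block 92·280 = 25760, title 174·427 = 74298, illustration 134·418 = 56012, arrow label 314·386 = 121204. Total weight = 295519.
y: (18245·206 + 25760·681 + 74298·809 + 56012·577 + 121204·556) / 295519 = 181116460 / 295519 ≈ 612.88
Offset from y = 560: 612.88 − 560 ≈ 52.88.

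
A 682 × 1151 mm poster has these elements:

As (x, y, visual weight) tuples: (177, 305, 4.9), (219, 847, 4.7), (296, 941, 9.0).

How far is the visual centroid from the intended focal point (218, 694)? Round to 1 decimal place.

Weights sum to 4.9 + 4.7 + 9.0 = 18.6.
Σw·x = 4.9·177 + 4.7·219 + 9.0·296 = 4560.6, so x̄ = 4560.6/18.6 ≈ 245.19.
Σw·y = 4.9·305 + 4.7·847 + 9.0·941 = 13944.4, so ȳ = 13944.4/18.6 ≈ 749.70.
From (218, 694): dx = 27.19, dy = 55.70, so the distance is √(dx²+dy²) ≈ 61.98.

≈ 62.0 mm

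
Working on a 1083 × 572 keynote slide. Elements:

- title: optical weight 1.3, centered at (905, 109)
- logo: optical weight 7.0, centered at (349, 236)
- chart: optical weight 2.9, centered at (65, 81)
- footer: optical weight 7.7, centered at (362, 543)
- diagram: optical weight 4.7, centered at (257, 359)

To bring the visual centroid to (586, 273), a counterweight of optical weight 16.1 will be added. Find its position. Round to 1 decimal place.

(960.3, 182.7)

With the counterweight, Σw becomes 1.3 + 7.0 + 2.9 + 7.7 + 4.7 + 16.1 = 39.7.
Along x: (7803.3 + 16.1·x) / 39.7 = 586 (existing moment 1.3·905 + 7.0·349 + 2.9·65 + 7.7·362 + 4.7·257 = 7803.3) ⇒ x = (23264.2 − 7803.3) / 16.1 ≈ 960.30.
Along y: (7897.0 + 16.1·y) / 39.7 = 273 (existing moment 1.3·109 + 7.0·236 + 2.9·81 + 7.7·543 + 4.7·359 = 7897.0) ⇒ y = (10838.1 − 7897.0) / 16.1 ≈ 182.68.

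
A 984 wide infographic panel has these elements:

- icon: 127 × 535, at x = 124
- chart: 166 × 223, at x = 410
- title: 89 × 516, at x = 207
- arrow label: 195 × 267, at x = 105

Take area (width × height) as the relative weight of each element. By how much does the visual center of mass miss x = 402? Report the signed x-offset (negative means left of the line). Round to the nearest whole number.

Taking area as weight: icon 127·535 = 67945, chart 166·223 = 37018, title 89·516 = 45924, arrow label 195·267 = 52065. Sum 202952.
x: (67945·124 + 37018·410 + 45924·207 + 52065·105) / 202952 = 38575653 / 202952 ≈ 190.07
Against x = 402, that's 190.07 − 402 = -211.93.

≈ -212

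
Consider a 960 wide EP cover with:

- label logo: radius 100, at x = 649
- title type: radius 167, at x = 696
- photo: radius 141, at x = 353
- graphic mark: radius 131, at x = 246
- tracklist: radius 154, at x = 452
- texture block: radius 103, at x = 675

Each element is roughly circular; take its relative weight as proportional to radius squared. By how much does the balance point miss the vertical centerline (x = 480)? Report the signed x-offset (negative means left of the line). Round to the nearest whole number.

Weights ∝ r²: label logo 100² = 10000, title type 167² = 27889, photo 141² = 19881, graphic mark 131² = 17161, tracklist 154² = 23716, texture block 103² = 10609; Σw = 109256.
Σw·x = 55021050; x̄ = 55021050/109256 ≈ 503.60.
Difference: 503.60 − 480 ≈ 23.60.

≈ 24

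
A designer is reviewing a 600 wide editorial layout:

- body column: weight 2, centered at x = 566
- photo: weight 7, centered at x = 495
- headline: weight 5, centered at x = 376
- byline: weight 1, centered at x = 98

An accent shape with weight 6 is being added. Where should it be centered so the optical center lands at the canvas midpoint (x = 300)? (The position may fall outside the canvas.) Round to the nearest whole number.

x ≈ -46

After adding the accent shape, total weight = 2 + 7 + 5 + 1 + 6 = 21.
x: target moment 21×300 = 6300; current 2·566 + 7·495 + 5·376 + 1·98 = 6575; the accent shape supplies -275, so x = -275/6 ≈ -45.83.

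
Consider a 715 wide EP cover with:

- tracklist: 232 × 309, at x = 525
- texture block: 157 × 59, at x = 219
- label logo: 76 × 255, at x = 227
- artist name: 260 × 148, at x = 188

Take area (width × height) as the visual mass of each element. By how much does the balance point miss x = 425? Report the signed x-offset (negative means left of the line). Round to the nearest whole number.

≈ -55

Taking area as weight: tracklist 232·309 = 71688, texture block 157·59 = 9263, label logo 76·255 = 19380, artist name 260·148 = 38480. Sum 138811.
x: (71688·525 + 9263·219 + 19380·227 + 38480·188) / 138811 = 51298297 / 138811 ≈ 369.55
Offset from x = 425: 369.55 − 425 ≈ -55.45.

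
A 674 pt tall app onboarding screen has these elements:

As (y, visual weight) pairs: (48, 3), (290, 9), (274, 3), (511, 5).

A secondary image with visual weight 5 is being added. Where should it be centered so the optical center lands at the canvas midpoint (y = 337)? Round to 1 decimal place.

With the secondary image, Σw becomes 3 + 9 + 3 + 5 + 5 = 25.
y: need Σw·y = 25·337 = 8425. Existing = 3·48 + 9·290 + 3·274 + 5·511 = 6131. Remainder 2294 / 5 ≈ 458.80.

y ≈ 458.8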